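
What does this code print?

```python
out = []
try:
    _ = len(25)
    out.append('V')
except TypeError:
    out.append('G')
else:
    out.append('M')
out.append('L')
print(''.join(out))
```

Execution trace: 'G' (except TypeError) → 'L' (after the try/except). Output: GL

Answer: GL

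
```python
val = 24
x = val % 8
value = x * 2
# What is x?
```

Trace:
`val = 24` → val = 24
`x = val % 8` → x = 0
`value = x * 2` → value = 0
So x = 0

Answer: 0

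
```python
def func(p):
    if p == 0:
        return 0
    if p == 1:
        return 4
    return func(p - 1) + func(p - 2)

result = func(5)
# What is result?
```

Build up from base cases: func(0)=0, func(1)=4, func(2)=4, func(3)=8, func(4)=12, func(5)=20

Answer: 20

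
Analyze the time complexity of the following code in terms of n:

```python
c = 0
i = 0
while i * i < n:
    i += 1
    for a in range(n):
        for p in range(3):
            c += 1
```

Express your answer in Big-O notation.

Each loop level contributes: √n × n × 1. Multiplying the contributions gives O(n√n).

Answer: O(n√n)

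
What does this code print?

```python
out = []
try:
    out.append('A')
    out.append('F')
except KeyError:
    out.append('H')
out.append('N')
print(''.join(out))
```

Execution trace: 'A' (try body) → 'F' (try body, no exception) → 'N' (after the try/except). Output: AFN

Answer: AFN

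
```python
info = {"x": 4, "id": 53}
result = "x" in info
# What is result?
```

Trace:
`info = {"x": 4, "id": 53}` → info = {'x': 4, 'id': 53}
`result = "x" in info` → result = True
So result = True

Answer: True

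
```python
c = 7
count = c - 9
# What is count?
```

Trace:
`c = 7` → c = 7
`count = c - 9` → count = -2
So count = -2

Answer: -2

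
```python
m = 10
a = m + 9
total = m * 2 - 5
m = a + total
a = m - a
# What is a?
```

Trace:
`m = 10` → m = 10
`a = m + 9` → a = 19
`total = m * 2 - 5` → total = 15
`m = a + total` → m = 34
`a = m - a` → a = 15
So a = 15

Answer: 15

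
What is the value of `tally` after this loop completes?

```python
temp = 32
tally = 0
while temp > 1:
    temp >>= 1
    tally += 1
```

Count right shifts until 1
`tally` takes the values: 0 → 1 → 2 → 3 → 4 → 5

Answer: 5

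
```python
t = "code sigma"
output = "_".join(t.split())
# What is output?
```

Trace:
`t = "code sigma"` → t = 'code sigma'
`output = "_".join(t.split())` → output = 'code_sigma'
So output = 'code_sigma'

Answer: 'code_sigma'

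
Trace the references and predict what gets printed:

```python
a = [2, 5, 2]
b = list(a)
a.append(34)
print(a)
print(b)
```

Key concept: list() constructor creates copy.
Step by step:
`a = [2, 5, 2]` → a = [2, 5, 2]
`b = list(a)` → b = [2, 5, 2]
`a.append(34)` → a = [2, 5, 2, 34]
`print(a)` → prints [2, 5, 2, 34]
`print(b)` → prints [2, 5, 2]

Answer:
[2, 5, 2, 34]
[2, 5, 2]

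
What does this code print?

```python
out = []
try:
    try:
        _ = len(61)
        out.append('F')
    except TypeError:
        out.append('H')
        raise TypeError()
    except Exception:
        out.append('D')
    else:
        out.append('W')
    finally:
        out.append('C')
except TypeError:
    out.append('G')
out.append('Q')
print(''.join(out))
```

Execution trace: 'H' (except TypeError) → 'C' (finally) → 'G' (outer except TypeError) → 'Q' (after the try/except). Output: HCGQ

Answer: HCGQ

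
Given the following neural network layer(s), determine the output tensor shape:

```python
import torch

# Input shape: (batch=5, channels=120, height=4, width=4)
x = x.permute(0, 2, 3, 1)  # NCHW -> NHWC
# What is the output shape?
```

Input: (5, 120, 4, 4) -> Output: (5, 4, 4, 120)

Answer: (5, 4, 4, 120)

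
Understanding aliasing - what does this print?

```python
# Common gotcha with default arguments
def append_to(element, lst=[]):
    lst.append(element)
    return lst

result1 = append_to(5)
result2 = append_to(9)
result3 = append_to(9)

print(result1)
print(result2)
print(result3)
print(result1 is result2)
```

Key concept: mutable default argument gotcha.
Step by step:
`result1 = append_to(5)` → result1 = [5]
`result2 = append_to(9)` → result1 = [5, 9] (same object as result2); result2 = [5, 9] (same object as result1)
`result3 = append_to(9)` → result1 = [5, 9, 9] (same object as result2, result3); result2 = [5, 9, 9] (same object as result1, result3); result3 = [5, 9, 9] (same object as result1, result2)
`print(result1)` → prints [5, 9, 9]
`print(result2)` → prints [5, 9, 9]
`print(result3)` → prints [5, 9, 9]
`print(result1 is result2)` → prints True

Answer:
[5, 9, 9]
[5, 9, 9]
[5, 9, 9]
True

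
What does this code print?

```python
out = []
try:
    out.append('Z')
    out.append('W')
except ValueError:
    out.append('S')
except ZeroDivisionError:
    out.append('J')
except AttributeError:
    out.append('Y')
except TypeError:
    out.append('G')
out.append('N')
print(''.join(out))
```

Execution trace: 'Z' (try body) → 'W' (try body, no exception) → 'N' (after the try/except). Output: ZWN

Answer: ZWN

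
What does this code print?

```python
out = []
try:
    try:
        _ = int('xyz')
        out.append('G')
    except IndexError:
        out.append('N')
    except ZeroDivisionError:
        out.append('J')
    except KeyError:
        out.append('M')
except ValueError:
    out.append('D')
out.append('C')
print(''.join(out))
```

Execution trace: 'D' (outer except ValueError) → 'C' (after the try/except). Output: DC

Answer: DC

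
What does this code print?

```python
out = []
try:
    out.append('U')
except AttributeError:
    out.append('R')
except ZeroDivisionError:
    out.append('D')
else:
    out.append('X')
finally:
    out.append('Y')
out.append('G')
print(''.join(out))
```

Execution trace: 'U' (try body, no exception) → 'X' (else) → 'Y' (finally) → 'G' (after the try/except). Output: UXYG

Answer: UXYG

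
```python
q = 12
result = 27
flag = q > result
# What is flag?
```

Trace:
`q = 12` → q = 12
`result = 27` → result = 27
`flag = q > result` → flag = False
So flag = False

Answer: False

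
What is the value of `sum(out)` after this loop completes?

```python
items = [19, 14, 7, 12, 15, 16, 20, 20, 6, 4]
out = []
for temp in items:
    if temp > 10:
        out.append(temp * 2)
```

Sum of doubled values > 10
`out` takes the values: [] → [38] → [38, 28] → [38, 28, 24] → [38, 28, 24, 30] → [38, 28, 24, 30, 32] → [38, 28, 24, 30, 32, 40] → [38, 28, 24, 30, 32, 40, 40]
So `sum(out)` = 232

Answer: 232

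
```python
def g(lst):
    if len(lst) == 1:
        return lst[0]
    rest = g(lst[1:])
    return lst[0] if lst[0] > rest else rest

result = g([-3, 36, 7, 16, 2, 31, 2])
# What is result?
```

Recursive max over [-3, 36, 7, 16, 2, 31, 2] = 36

Answer: 36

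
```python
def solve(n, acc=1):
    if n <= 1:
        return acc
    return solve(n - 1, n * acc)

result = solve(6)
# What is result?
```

Accumulator trace (n, acc): (6, 1) -> (5, 6) -> (4, 30) -> (3, 120) -> (2, 360) -> (1, 720) -> return 720

Answer: 720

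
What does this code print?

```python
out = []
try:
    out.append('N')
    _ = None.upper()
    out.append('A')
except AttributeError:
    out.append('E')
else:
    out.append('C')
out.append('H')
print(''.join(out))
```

Execution trace: 'N' (try body) → 'E' (except AttributeError) → 'H' (after the try/except). Output: NEH

Answer: NEH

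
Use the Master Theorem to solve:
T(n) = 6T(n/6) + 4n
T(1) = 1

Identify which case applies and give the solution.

a=6, b=6, f(n)=4n. log_6(6) = 1. Since c=1 = 1, Case 2 applies: T(n) = Θ(n^log_b(a) · log n) = O(n log n).

Answer: O(n log n) - Case 2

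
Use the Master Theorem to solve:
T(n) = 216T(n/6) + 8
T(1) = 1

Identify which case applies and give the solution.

a=216, b=6, f(n)=8. log_6(216) = 3. Since c=0 < 3, Case 1 applies: T(n) = Θ(n^log_b(a)) = O(n^3).

Answer: O(n^3) - Case 1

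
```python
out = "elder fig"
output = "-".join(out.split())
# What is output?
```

Trace:
`out = "elder fig"` → out = 'elder fig'
`output = "-".join(out.split())` → output = 'elder-fig'
So output = 'elder-fig'

Answer: 'elder-fig'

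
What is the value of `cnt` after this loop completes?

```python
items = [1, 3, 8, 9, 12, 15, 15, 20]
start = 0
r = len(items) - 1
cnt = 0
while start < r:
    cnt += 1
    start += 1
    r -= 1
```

Iterations until pointers meet (list length 8)
`cnt` takes the values: 0 → 1 → 2 → 3 → 4

Answer: 4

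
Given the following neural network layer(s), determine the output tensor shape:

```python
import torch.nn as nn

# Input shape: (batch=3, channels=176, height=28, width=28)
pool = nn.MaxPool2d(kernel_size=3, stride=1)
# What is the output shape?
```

Input: (3, 176, 28, 28) -> Output: (3, 176, 26, 26)

Answer: (3, 176, 26, 26)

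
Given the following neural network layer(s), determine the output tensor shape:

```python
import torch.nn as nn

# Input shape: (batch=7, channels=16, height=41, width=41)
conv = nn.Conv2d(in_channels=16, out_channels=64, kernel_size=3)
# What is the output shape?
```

Input: (7, 16, 41, 41) -> Output: (7, 64, 39, 39)

Answer: (7, 64, 39, 39)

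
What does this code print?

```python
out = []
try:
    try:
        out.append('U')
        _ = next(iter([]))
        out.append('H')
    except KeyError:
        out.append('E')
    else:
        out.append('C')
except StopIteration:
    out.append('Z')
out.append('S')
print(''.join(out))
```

Execution trace: 'U' (inner try body) → 'Z' (outer except StopIteration) → 'S' (after the try/except). Output: UZS

Answer: UZS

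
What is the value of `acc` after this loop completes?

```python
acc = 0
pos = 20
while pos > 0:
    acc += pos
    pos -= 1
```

Sum 20 down to 1
`acc` takes the values: 0 → 20 → 39 → 57 → 74 → 90 → 105 → 119 → 132 → 144 → 155 → 165 → 174 → 182 → 189 → 195 → 200 → 204 → 207 → 209 → 210

Answer: 210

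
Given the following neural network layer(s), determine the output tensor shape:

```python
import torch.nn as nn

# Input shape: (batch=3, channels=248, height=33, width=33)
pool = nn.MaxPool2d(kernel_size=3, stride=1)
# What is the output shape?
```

Input: (3, 248, 33, 33) -> Output: (3, 248, 31, 31)

Answer: (3, 248, 31, 31)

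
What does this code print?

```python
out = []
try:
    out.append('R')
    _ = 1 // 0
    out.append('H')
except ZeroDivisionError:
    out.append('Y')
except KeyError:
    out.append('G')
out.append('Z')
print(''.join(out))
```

Execution trace: 'R' (try body) → 'Y' (except ZeroDivisionError) → 'Z' (after the try/except). Output: RYZ

Answer: RYZ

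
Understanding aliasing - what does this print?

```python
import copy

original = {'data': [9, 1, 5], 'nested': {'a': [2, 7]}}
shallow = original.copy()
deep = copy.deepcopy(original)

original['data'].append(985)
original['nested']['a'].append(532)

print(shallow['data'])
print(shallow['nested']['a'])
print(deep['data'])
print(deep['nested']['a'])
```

Key concept: comparing shallow vs deep copy.
Step by step:
`original = {'data': [9, 1, 5], 'nested': {'a': [2, 7]}}` → original = {'data': [9, 1, 5], 'nested': {'a': [2, 7]}}
`shallow = original.copy()` → shallow = {'data': [9, 1, 5], 'nested': {'a': [2, 7]}}
`deep = copy.deepcopy(original)` → deep = {'data': [9, 1, 5], 'nested': {'a': [2, 7]}}
`original['data'].append(985)` → original = {'data': [9, 1, 5, 985], 'nested': {'a': [2, 7]}}; shallow = {'data': [9, 1, 5, 985], 'nested': {'a': [2, 7]}}
`original['nested']['a'].append(532)` → original = {'data': [9, 1, 5, 985], 'nested': {'a': [2, 7, 532]}}; shallow = {'data': [9, 1, 5, 985], 'nested': {'a': [2, 7, 532]}}
`print(shallow['data'])` → prints [9, 1, 5, 985]
`print(shallow['nested']['a'])` → prints [2, 7, 532]
`print(deep['data'])` → prints [9, 1, 5]
`print(deep['nested']['a'])` → prints [2, 7]

Answer:
[9, 1, 5, 985]
[2, 7, 532]
[9, 1, 5]
[2, 7]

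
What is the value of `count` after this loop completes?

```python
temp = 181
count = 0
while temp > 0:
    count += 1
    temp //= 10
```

Count digits by repeated division by 10
`count` takes the values: 0 → 1 → 2 → 3

Answer: 3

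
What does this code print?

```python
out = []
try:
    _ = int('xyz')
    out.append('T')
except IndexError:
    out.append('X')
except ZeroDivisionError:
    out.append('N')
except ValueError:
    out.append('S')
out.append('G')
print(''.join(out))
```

Execution trace: 'S' (except ValueError) → 'G' (after the try/except). Output: SG

Answer: SG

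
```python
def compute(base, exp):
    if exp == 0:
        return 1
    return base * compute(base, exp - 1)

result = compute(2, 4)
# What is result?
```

compute(2, 4) = 2 * 2 * 2 * 2 = 16

Answer: 16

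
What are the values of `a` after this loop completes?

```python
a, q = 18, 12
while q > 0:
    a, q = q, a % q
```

GCD of 18 and 12
`a` takes the values: 18 → 12 → 6

Answer: 6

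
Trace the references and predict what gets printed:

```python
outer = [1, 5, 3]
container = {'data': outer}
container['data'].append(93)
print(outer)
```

Key concept: dict holds reference to list.
Step by step:
`outer = [1, 5, 3]` → outer = [1, 5, 3]
`container = {'data': outer}` → container = {'data': [1, 5, 3]}
`container['data'].append(93)` → outer = [1, 5, 3, 93]; container = {'data': [1, 5, 3, 93]}
`print(outer)` → prints [1, 5, 3, 93]

Answer: [1, 5, 3, 93]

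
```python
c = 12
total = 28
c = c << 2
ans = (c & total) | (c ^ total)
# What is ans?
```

Trace:
`c = 12` → c = 12
`total = 28` → total = 28
`c = c << 2` → c = 48
`ans = (c & total) | (c ^ total)` → ans = 60
So ans = 60

Answer: 60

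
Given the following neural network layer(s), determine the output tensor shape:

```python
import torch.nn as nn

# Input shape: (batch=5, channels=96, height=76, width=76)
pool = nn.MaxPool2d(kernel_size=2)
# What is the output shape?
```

Input: (5, 96, 76, 76) -> Output: (5, 96, 38, 38)

Answer: (5, 96, 38, 38)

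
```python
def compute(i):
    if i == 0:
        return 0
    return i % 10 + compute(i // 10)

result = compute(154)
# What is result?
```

Sum of digits of 154: 4 + 5 + 1 = 10

Answer: 10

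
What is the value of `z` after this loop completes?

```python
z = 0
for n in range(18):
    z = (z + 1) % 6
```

Increment mod 6, 18 times = 0
`z` takes the values: 0 → 1 → 2 → 3 → 4 → 5 → 0 → 1 → 2 → 3 → 4 → 5 → 0 → 1 → 2 → 3 → 4 → 5 → 0

Answer: 0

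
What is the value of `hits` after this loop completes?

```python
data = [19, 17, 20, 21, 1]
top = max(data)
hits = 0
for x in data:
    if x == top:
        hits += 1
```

Count of max value 21 in [19, 17, 20, 21, 1]
`hits` takes the values: 0 → 1

Answer: 1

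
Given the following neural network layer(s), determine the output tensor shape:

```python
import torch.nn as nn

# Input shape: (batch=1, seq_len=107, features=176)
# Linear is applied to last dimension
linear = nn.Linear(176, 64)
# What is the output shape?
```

Input: (1, 107, 176) -> Output: (1, 107, 64)

Answer: (1, 107, 64)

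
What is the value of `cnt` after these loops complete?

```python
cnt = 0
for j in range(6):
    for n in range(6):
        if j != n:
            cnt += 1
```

6² - 6 (exclude diagonal)
`cnt` takes the values: 0 → 1 → 2 → 3 → 4 → 5 → 6 → 7 → 8 → 9 → 10 → 11 → 12 → 13 → 14 → 15 → 16 → 17 → 18 → 19 → 20 → 21 → 22 → 23 → 24 → 25 → 26 → 27 → 28 → 29 → 30

Answer: 30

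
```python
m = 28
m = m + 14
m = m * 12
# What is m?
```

Trace:
`m = 28` → m = 28
`m = m + 14` → m = 42
`m = m * 12` → m = 504
So m = 504

Answer: 504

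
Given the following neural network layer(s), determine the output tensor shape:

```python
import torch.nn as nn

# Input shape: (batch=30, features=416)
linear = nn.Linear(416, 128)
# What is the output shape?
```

Input: (30, 416) -> Output: (30, 128)

Answer: (30, 128)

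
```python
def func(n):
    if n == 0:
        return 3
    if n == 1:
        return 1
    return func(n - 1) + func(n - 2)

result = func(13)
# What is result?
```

Build up from base cases: func(0)=3, func(1)=1, func(2)=4, func(3)=5, func(4)=9, func(5)=14, func(6)=23, ..., func(13)=665

Answer: 665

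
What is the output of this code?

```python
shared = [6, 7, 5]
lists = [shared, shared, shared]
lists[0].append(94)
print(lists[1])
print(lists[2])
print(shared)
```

Key concept: list of same reference.
Step by step:
`shared = [6, 7, 5]` → shared = [6, 7, 5]
`lists = [shared, shared, shared]` → lists = [[6, 7, 5], [6, 7, 5], [6, 7, 5]]
`lists[0].append(94)` → shared = [6, 7, 5, 94]; lists = [[6, 7, 5, 94], [6, 7, 5, 94], [6, 7, 5, 94]]
`print(lists[1])` → prints [6, 7, 5, 94]
`print(lists[2])` → prints [6, 7, 5, 94]
`print(shared)` → prints [6, 7, 5, 94]

Answer:
[6, 7, 5, 94]
[6, 7, 5, 94]
[6, 7, 5, 94]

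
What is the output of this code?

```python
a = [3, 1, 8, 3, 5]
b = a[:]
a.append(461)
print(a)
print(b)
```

Key concept: slice [:] creates copy.
Step by step:
`a = [3, 1, 8, 3, 5]` → a = [3, 1, 8, 3, 5]
`b = a[:]` → b = [3, 1, 8, 3, 5]
`a.append(461)` → a = [3, 1, 8, 3, 5, 461]
`print(a)` → prints [3, 1, 8, 3, 5, 461]
`print(b)` → prints [3, 1, 8, 3, 5]

Answer:
[3, 1, 8, 3, 5, 461]
[3, 1, 8, 3, 5]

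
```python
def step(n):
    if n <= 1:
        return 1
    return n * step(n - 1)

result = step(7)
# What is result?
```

step(7) = 7 * 6 * 5 * 4 * 3 * 2 * 1 = 5040

Answer: 5040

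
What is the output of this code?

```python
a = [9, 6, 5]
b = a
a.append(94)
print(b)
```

Key concept: basic list aliasing.
Step by step:
`a = [9, 6, 5]` → a = [9, 6, 5]
`b = a` → b = [9, 6, 5] (same object as a)
`a.append(94)` → a = [9, 6, 5, 94] (same object as b); b = [9, 6, 5, 94] (same object as a)
`print(b)` → prints [9, 6, 5, 94]

Answer: [9, 6, 5, 94]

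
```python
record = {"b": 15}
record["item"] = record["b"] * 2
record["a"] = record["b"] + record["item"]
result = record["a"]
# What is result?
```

Trace:
`record = {"b": 15}` → record = {'b': 15}
`record["item"] = record["b"] * 2` → record = {'b': 15, 'item': 30}
`record["a"] = record["b"] + record["item"]` → record = {'b': 15, 'item': 30, 'a': 45}
`result = record["a"]` → result = 45
So result = 45

Answer: 45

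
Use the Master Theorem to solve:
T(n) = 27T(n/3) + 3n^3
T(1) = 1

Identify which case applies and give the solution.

a=27, b=3, f(n)=3n^3. log_3(27) = 3. Since c=3 = 3, Case 2 applies: T(n) = Θ(n^log_b(a) · log n) = O(n^3 log n).

Answer: O(n^3 log n) - Case 2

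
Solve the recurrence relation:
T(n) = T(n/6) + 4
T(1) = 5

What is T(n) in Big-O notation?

Each step divides n by 6 and adds 4. After log_6(n) steps we reach T(1)=5. So T(n) = 4·log_6(n) + 5 = O(log n).

Answer: O(log n)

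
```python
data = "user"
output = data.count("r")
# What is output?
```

Trace:
`data = "user"` → data = 'user'
`output = data.count("r")` → output = 1
So output = 1

Answer: 1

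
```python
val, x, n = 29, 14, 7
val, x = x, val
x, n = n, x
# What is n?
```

Trace:
`val, x, n = 29, 14, 7` → val = 29; x = 14; n = 7
`val, x = x, val` → val = 14; x = 29
`x, n = n, x` → x = 7; n = 29
So n = 29

Answer: 29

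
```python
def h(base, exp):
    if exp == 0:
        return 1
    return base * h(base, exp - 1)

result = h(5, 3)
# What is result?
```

h(5, 3) = 5 * 5 * 5 = 125

Answer: 125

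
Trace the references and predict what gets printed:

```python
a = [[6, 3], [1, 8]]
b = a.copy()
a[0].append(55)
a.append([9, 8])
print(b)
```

Key concept: shallow copy with nested lists.
Step by step:
`a = [[6, 3], [1, 8]]` → a = [[6, 3], [1, 8]]
`b = a.copy()` → b = [[6, 3], [1, 8]]
`a[0].append(55)` → a = [[6, 3, 55], [1, 8]]; b = [[6, 3, 55], [1, 8]]
`a.append([9, 8])` → a = [[6, 3, 55], [1, 8], [9, 8]]
`print(b)` → prints [[6, 3, 55], [1, 8]]

Answer: [[6, 3, 55], [1, 8]]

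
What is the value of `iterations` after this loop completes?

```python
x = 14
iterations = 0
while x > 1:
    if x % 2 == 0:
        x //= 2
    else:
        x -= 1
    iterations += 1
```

Steps to reduce 14 to 1
`iterations` takes the values: 0 → 1 → 2 → 3 → 4 → 5

Answer: 5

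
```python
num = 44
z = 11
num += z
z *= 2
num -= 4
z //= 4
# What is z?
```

Trace:
`num = 44` → num = 44
`z = 11` → z = 11
`num += z` → num = 55
`z *= 2` → z = 22
`num -= 4` → num = 51
`z //= 4` → z = 5
So z = 5

Answer: 5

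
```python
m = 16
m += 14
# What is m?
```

Trace:
`m = 16` → m = 16
`m += 14` → m = 30
So m = 30

Answer: 30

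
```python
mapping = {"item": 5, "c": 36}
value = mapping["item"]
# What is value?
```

Trace:
`mapping = {"item": 5, "c": 36}` → mapping = {'item': 5, 'c': 36}
`value = mapping["item"]` → value = 5
So value = 5

Answer: 5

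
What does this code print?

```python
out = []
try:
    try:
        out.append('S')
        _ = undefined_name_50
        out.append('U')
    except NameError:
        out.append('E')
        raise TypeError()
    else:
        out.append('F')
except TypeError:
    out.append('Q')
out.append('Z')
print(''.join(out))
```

Execution trace: 'S' (inner try body) → 'E' (inner except NameError) → 'Q' (outer except TypeError) → 'Z' (after the try/except). Output: SEQZ

Answer: SEQZ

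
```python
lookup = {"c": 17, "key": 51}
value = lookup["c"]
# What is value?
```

Trace:
`lookup = {"c": 17, "key": 51}` → lookup = {'c': 17, 'key': 51}
`value = lookup["c"]` → value = 17
So value = 17

Answer: 17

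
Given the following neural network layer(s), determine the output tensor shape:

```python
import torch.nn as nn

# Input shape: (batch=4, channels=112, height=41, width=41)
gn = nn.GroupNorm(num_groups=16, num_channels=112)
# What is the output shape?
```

Input: (4, 112, 41, 41) -> Output: (4, 112, 41, 41)

Answer: (4, 112, 41, 41)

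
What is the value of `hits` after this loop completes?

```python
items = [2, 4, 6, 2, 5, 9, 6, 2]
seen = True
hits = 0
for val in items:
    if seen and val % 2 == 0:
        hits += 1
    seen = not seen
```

Count even values at even positions
`hits` takes the values: 0 → 1 → 2 → 3

Answer: 3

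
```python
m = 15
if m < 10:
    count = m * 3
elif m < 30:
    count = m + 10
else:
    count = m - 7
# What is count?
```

Trace:
`m = 15` → m = 15
`if m < 10: ...` → m < 10 is False, m < 30 is True → count = 25
So count = 25

Answer: 25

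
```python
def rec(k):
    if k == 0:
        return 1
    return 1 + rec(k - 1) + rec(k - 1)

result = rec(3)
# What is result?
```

rec(k) = 1 + 2·rec(k-1), rec(0)=1. Closed form: (1+1)·2^3 - 1 = 15.

Answer: 15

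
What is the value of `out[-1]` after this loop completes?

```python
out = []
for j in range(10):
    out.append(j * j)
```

Last element of squares 0 to 9
`out` takes the values: [] → [0] → [0, 1] → [0, 1, 4] → [0, 1, 4, 9] → [0, 1, 4, 9, 16] → [0, 1, 4, 9, 16, 25] → [0, 1, 4, 9, 16, 25, 36] → [0, 1, 4, 9, 16, 25, 36, 49] → [0, 1, 4, 9, 16, 25, 36, 49, 64] → [0, 1, 4, 9, 16, 25, 36, 49, 64, 81]
So `out[-1]` = 81

Answer: 81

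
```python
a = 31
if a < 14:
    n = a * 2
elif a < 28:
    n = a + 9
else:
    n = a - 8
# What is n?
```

Trace:
`a = 31` → a = 31
`if a < 14: ...` → a < 14 is False, a < 28 is False, take else branch → n = 23
So n = 23

Answer: 23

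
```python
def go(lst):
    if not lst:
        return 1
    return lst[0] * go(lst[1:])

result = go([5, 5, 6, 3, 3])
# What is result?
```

Product over [5, 5, 6, 3, 3] = 5 * 5 * 6 * 3 * 3 = 1350

Answer: 1350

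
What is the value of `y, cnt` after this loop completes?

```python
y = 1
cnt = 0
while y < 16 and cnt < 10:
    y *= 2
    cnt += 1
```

Double until >= 16 or 10 iterations
`y, cnt` takes the values: (1, 0) → (2, 0) → (2, 1) → (4, 1) → (4, 2) → (8, 2) → (8, 3) → (16, 3) → (16, 4)

Answer: 16, 4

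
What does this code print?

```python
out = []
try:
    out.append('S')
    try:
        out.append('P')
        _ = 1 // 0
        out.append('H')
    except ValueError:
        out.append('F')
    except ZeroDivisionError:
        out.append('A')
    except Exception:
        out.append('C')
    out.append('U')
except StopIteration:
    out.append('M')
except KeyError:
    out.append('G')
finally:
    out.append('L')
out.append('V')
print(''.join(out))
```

Execution trace: 'S' (try body) → 'P' (inner try body) → 'A' (inner except ZeroDivisionError) → 'U' (try body, no exception) → 'L' (finally) → 'V' (after the try/except). Output: SPAULV

Answer: SPAULV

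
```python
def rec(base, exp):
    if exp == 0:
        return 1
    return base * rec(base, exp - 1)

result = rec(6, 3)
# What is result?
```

rec(6, 3) = 6 * 6 * 6 = 216

Answer: 216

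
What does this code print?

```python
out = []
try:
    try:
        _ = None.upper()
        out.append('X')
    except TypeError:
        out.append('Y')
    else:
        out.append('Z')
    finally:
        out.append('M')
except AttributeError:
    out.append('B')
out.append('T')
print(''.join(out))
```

Execution trace: 'M' (finally) → 'B' (outer except AttributeError) → 'T' (after the try/except). Output: MBT

Answer: MBT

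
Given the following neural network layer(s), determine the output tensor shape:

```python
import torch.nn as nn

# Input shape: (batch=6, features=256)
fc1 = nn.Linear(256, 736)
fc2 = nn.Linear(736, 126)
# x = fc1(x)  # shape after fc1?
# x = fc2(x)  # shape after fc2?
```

Input: (6, 256) -> after fc1: (6, 736) -> Output: (6, 126)

Answer: (6, 126)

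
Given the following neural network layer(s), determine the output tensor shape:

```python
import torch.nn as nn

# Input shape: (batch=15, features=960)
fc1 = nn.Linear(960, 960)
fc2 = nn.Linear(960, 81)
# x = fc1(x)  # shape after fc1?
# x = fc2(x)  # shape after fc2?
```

Input: (15, 960) -> after fc1: (15, 960) -> Output: (15, 81)

Answer: (15, 81)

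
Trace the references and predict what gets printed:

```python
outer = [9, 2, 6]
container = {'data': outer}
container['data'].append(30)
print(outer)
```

Key concept: dict holds reference to list.
Step by step:
`outer = [9, 2, 6]` → outer = [9, 2, 6]
`container = {'data': outer}` → container = {'data': [9, 2, 6]}
`container['data'].append(30)` → outer = [9, 2, 6, 30]; container = {'data': [9, 2, 6, 30]}
`print(outer)` → prints [9, 2, 6, 30]

Answer: [9, 2, 6, 30]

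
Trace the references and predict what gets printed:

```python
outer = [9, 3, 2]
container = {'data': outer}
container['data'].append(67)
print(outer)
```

Key concept: dict holds reference to list.
Step by step:
`outer = [9, 3, 2]` → outer = [9, 3, 2]
`container = {'data': outer}` → container = {'data': [9, 3, 2]}
`container['data'].append(67)` → outer = [9, 3, 2, 67]; container = {'data': [9, 3, 2, 67]}
`print(outer)` → prints [9, 3, 2, 67]

Answer: [9, 3, 2, 67]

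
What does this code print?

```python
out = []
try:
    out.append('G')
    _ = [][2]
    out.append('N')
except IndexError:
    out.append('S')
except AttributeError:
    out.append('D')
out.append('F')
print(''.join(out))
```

Execution trace: 'G' (try body) → 'S' (except IndexError) → 'F' (after the try/except). Output: GSF

Answer: GSF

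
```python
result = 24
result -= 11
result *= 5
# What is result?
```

Trace:
`result = 24` → result = 24
`result -= 11` → result = 13
`result *= 5` → result = 65
So result = 65

Answer: 65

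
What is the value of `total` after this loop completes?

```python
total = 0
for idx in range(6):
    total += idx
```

Sum of 0 to 5 = 15
`total` takes the values: 0 → 1 → 3 → 6 → 10 → 15

Answer: 15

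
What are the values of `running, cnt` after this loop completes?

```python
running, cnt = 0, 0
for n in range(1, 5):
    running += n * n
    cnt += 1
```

Sum of squares and count
`running, cnt` takes the values: (0, 0) → (1, 0) → (1, 1) → (5, 1) → (5, 2) → (14, 2) → (14, 3) → (30, 3) → (30, 4)

Answer: 30, 4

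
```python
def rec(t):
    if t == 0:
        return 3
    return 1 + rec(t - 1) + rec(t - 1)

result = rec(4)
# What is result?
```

rec(t) = 1 + 2·rec(t-1), rec(0)=3. Closed form: (3+1)·2^4 - 1 = 63.

Answer: 63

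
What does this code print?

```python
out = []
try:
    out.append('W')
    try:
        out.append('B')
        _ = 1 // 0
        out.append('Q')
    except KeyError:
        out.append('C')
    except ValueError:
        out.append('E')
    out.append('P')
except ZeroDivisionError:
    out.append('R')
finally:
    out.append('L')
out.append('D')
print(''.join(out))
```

Execution trace: 'W' (try body) → 'B' (inner try body) → 'R' (except ZeroDivisionError) → 'L' (finally) → 'D' (after the try/except). Output: WBRLD

Answer: WBRLD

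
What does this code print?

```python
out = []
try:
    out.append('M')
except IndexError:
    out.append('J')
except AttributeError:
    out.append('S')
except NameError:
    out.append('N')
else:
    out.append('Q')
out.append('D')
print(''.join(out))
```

Execution trace: 'M' (try body, no exception) → 'Q' (else) → 'D' (after the try/except). Output: MQD

Answer: MQD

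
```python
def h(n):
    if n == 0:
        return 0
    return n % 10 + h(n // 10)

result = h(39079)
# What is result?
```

Sum of digits of 39079: 9 + 7 + 0 + 9 + 3 = 28

Answer: 28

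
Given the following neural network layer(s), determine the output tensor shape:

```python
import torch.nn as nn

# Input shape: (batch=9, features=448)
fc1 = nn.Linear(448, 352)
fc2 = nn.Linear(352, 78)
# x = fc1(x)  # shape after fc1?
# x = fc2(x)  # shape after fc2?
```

Input: (9, 448) -> after fc1: (9, 352) -> Output: (9, 78)

Answer: (9, 78)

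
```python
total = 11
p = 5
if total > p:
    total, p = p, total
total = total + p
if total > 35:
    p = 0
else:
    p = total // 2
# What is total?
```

Trace:
`total = 11` → total = 11
`p = 5` → p = 5
`if total > p: ...` → total > p is True → total = 5; p = 11
`total = total + p` → total = 16
`if total > 35: ...` → total > 35 is False, take else branch → p = 8
So total = 16

Answer: 16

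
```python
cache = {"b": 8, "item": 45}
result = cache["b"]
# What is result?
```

Trace:
`cache = {"b": 8, "item": 45}` → cache = {'b': 8, 'item': 45}
`result = cache["b"]` → result = 8
So result = 8

Answer: 8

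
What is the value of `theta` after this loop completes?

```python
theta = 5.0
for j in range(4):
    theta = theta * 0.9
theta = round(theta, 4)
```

Exponential decay: 5.0 * 0.9^4
`theta` takes the values: 5.0 → 4.5 → 4.05 → 3.645 → 3.2805

Answer: 3.2805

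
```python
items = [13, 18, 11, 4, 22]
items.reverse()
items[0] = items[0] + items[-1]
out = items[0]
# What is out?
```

Trace:
`items = [13, 18, 11, 4, 22]` → items = [13, 18, 11, 4, 22]
`items.reverse()` → items = [22, 4, 11, 18, 13]
`items[0] = items[0] + items[-1]` → items = [35, 4, 11, 18, 13]
`out = items[0]` → out = 35
So out = 35

Answer: 35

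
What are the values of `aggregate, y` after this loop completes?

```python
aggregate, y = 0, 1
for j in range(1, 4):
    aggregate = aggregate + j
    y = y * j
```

Sum and factorial of 1 to 3
`aggregate, y` takes the values: (0, 1) → (1, 1) → (3, 1) → (3, 2) → (6, 2) → (6, 6)

Answer: 6, 6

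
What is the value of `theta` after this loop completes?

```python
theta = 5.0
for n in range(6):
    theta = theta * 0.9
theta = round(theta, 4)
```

Exponential decay: 5.0 * 0.9^6
`theta` takes the values: 5.0 → 4.5 → 4.05 → 3.645 → 3.2805 → 2.95245 → 2.657205 → 2.6572

Answer: 2.6572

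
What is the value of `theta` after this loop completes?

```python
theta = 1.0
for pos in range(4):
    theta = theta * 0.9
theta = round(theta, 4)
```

Exponential decay: 1.0 * 0.9^4
`theta` takes the values: 1.0 → 0.9 → 0.81 → 0.729 → 0.6561

Answer: 0.6561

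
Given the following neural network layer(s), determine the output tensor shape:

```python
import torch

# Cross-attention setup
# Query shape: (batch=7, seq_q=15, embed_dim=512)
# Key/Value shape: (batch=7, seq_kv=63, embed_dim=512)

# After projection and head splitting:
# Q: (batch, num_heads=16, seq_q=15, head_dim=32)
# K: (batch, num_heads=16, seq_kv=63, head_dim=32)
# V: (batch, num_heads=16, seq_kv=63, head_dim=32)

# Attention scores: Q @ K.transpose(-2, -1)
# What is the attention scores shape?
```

Input: (7, 15, 512) -> Output: (7, 16, 15, 63)

Answer: (7, 16, 15, 63)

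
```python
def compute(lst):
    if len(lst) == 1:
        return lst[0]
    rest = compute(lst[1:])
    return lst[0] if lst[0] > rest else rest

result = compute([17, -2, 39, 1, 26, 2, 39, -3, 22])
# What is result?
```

Recursive max over [17, -2, 39, 1, 26, 2, 39, -3, 22] = 39

Answer: 39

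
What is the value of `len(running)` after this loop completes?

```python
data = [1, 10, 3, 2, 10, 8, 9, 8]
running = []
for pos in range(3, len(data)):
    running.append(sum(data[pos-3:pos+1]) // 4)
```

Number of 4-element averages
`running` takes the values: [] → [4] → [4, 6] → [4, 6, 5] → [4, 6, 5, 7] → [4, 6, 5, 7, 8]
So `len(running)` = 5

Answer: 5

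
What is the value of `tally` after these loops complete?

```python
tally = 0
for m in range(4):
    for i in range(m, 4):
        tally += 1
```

Upper triangle: 4 + 3 + ... + 1
`tally` takes the values: 0 → 1 → 2 → 3 → 4 → 5 → 6 → 7 → 8 → 9 → 10

Answer: 10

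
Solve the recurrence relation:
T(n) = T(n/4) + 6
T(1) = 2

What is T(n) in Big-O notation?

Each step divides n by 4 and adds 6. After log_4(n) steps we reach T(1)=2. So T(n) = 6·log_4(n) + 2 = O(log n).

Answer: O(log n)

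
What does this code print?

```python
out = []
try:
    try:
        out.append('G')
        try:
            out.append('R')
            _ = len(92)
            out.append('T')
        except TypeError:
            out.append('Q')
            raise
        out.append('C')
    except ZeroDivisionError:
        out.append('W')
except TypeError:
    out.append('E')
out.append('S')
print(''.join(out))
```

Execution trace: 'G' (try body) → 'R' (inner try body) → 'Q' (inner except TypeError) → 'E' (outer except TypeError) → 'S' (after the try/except). Output: GRQES

Answer: GRQES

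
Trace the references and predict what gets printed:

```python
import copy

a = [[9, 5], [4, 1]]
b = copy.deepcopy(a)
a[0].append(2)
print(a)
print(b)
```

Key concept: deep copy is fully independent.
Step by step:
`a = [[9, 5], [4, 1]]` → a = [[9, 5], [4, 1]]
`b = copy.deepcopy(a)` → b = [[9, 5], [4, 1]]
`a[0].append(2)` → a = [[9, 5, 2], [4, 1]]
`print(a)` → prints [[9, 5, 2], [4, 1]]
`print(b)` → prints [[9, 5], [4, 1]]

Answer:
[[9, 5, 2], [4, 1]]
[[9, 5], [4, 1]]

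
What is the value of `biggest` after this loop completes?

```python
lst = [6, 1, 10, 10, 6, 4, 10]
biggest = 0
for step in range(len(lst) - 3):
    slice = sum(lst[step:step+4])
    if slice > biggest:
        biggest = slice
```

Max sum of 4-element window in [6, 1, 10, 10, 6, 4, 10]
`biggest` takes the values: 0 → 27 → 30

Answer: 30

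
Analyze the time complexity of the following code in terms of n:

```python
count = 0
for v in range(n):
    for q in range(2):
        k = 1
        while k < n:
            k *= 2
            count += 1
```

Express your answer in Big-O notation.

Each loop level contributes: n × 1 × log n. Multiplying the contributions gives O(n log n).

Answer: O(n log n)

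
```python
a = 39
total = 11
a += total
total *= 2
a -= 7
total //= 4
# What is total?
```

Trace:
`a = 39` → a = 39
`total = 11` → total = 11
`a += total` → a = 50
`total *= 2` → total = 22
`a -= 7` → a = 43
`total //= 4` → total = 5
So total = 5

Answer: 5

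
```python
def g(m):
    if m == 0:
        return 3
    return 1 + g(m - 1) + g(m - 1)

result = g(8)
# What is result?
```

g(m) = 1 + 2·g(m-1), g(0)=3. Closed form: (3+1)·2^8 - 1 = 1023.

Answer: 1023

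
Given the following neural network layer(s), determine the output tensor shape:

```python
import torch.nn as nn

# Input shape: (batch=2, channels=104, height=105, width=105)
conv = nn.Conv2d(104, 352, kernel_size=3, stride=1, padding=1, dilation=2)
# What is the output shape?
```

Input: (2, 104, 105, 105) -> Output: (2, 352, 103, 103)

Answer: (2, 352, 103, 103)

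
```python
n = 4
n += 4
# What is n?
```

Trace:
`n = 4` → n = 4
`n += 4` → n = 8
So n = 8

Answer: 8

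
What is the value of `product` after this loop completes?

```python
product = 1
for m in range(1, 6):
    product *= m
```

5! = 120
`product` takes the values: 1 → 2 → 6 → 24 → 120

Answer: 120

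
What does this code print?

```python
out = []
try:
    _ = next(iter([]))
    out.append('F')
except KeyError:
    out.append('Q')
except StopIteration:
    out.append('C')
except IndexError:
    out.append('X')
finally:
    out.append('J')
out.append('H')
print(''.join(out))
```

Execution trace: 'C' (except StopIteration) → 'J' (finally) → 'H' (after the try/except). Output: CJH

Answer: CJH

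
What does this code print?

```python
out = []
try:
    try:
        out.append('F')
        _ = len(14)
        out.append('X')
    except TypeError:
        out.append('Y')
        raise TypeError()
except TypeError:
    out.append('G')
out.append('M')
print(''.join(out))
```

Execution trace: 'F' (inner try body) → 'Y' (inner except TypeError) → 'G' (outer except TypeError) → 'M' (after the try/except). Output: FYGM

Answer: FYGM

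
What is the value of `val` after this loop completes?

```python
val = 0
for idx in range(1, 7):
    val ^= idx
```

XOR of 1 to 6
`val` takes the values: 0 → 1 → 3 → 0 → 4 → 1 → 7

Answer: 7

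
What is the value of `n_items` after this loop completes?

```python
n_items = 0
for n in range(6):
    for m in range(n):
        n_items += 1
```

Triangle number: 0+1+2+...+5
`n_items` takes the values: 0 → 1 → 2 → 3 → 4 → 5 → 6 → 7 → 8 → 9 → 10 → 11 → 12 → 13 → 14 → 15

Answer: 15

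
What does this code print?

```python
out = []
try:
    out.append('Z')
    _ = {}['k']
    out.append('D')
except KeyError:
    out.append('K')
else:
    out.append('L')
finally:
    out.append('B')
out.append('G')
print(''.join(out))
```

Execution trace: 'Z' (try body) → 'K' (except KeyError) → 'B' (finally) → 'G' (after the try/except). Output: ZKBG

Answer: ZKBG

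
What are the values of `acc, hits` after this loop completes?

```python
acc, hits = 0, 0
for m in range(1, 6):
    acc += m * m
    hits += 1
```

Sum of squares and count
`acc, hits` takes the values: (0, 0) → (1, 0) → (1, 1) → (5, 1) → (5, 2) → (14, 2) → (14, 3) → (30, 3) → (30, 4) → (55, 4) → (55, 5)

Answer: 55, 5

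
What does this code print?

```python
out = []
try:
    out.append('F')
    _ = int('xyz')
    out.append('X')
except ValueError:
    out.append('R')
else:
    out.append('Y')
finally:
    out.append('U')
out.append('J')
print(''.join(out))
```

Execution trace: 'F' (try body) → 'R' (except ValueError) → 'U' (finally) → 'J' (after the try/except). Output: FRUJ

Answer: FRUJ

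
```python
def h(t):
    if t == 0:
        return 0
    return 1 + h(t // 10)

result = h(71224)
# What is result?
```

Count of digits of 71224: 5

Answer: 5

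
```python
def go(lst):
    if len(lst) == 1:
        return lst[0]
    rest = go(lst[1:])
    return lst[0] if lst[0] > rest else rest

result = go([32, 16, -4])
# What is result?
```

Recursive max over [32, 16, -4] = 32

Answer: 32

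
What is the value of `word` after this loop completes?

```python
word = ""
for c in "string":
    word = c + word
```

Reverse 'string'
`word` takes the values: "" → "s" → "ts" → "rts" → "irts" → "nirts" → "gnirts"

Answer: "gnirts"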